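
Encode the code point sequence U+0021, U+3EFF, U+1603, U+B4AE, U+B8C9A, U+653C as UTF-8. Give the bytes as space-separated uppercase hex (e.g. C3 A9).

21 E3 BB BF E1 98 83 EB 92 AE F2 B8 B2 9A E6 94 BC

U+0021: 1-byte form → 21.
U+3EFF: 3-byte form → E3 BB BF.
U+1603: 3-byte form → E1 98 83.
U+B4AE: 3-byte form → EB 92 AE.
U+B8C9A: 4-byte form → F2 B8 B2 9A.
U+653C: 3-byte form → E6 94 BC.
Concatenated (17 bytes): 21 E3 BB BF E1 98 83 EB 92 AE F2 B8 B2 9A E6 94 BC.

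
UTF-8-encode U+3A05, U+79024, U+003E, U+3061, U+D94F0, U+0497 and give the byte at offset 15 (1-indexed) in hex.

1-indexed offset 15 is 0-indexed offset 14.
U+3A05 → 3-byte form E3 A8 85 at offsets 0–2.
U+79024 → 4-byte form F1 B9 80 A4 at offsets 3–6.
U+003E → 1-byte form 3E at offsets 7–7.
U+3061 → 3-byte form E3 81 A1 at offsets 8–10.
U+D94F0 → 4-byte form F3 99 93 B0 at offsets 11–14.
Offset 14 falls in char 5's range; it's byte 4 of F3 99 93 B0 = 0xB0.

0xB0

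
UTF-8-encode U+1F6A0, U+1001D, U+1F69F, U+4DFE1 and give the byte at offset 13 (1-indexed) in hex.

0xF1

1-indexed offset 13 is 0-indexed offset 12.
U+1F6A0 → 4-byte form F0 9F 9A A0 at offsets 0–3.
U+1001D → 4-byte form F0 90 80 9D at offsets 4–7.
U+1F69F → 4-byte form F0 9F 9A 9F at offsets 8–11.
U+4DFE1 → 4-byte form F1 8D BF A1 at offsets 12–15.
Offset 12 falls in char 4's range; it's byte 1 of F1 8D BF A1 = 0xF1.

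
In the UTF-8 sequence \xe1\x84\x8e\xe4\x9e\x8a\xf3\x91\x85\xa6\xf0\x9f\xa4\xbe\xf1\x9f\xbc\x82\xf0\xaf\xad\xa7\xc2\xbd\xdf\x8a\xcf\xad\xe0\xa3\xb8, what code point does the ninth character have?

U+03ED

Offset 0: leading byte 0xE1 = 11100001 → 3-byte char #1 = E1 84 8E.
Offset 3: leading byte 0xE4 = 11100100 → 3-byte char #2 = E4 9E 8A.
Offset 6: leading byte 0xF3 = 11110011 → 4-byte char #3 = F3 91 85 A6.
Offset 10: leading byte 0xF0 = 11110000 → 4-byte char #4 = F0 9F A4 BE.
Offset 14: leading byte 0xF1 = 11110001 → 4-byte char #5 = F1 9F BC 82.
Offset 18: leading byte 0xF0 = 11110000 → 4-byte char #6 = F0 AF AD A7.
Offset 22: leading byte 0xC2 = 11000010 → 2-byte char #7 = C2 BD.
Offset 24: leading byte 0xDF = 11011111 → 2-byte char #8 = DF 8A.
Offset 26: leading byte 0xCF = 11001111 → 2-byte char #9 = CF AD.
Leading byte 0xCF = 11001111 matches 110xxxxx → 2-byte sequence.
Byte 1: 0xCF = 11001111, payload 01111 (5 bits).
Byte 2: 0xAD = 10101101 (10xxxxxx ✓), payload 101101.
Concatenate: 01111101101 = 0x3ED (11 bits → U+03ED).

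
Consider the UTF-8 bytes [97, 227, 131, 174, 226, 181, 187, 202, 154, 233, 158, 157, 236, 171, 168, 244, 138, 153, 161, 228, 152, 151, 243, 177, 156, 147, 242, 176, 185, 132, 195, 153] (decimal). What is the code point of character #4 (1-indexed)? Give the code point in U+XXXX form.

U+029A

Offset 0: leading byte 0x61 = 01100001 → 1-byte char #1 = 61.
Offset 1: leading byte 0xE3 = 11100011 → 3-byte char #2 = E3 83 AE.
Offset 4: leading byte 0xE2 = 11100010 → 3-byte char #3 = E2 B5 BB.
Offset 7: leading byte 0xCA = 11001010 → 2-byte char #4 = CA 9A.
Leading byte 0xCA = 11001010 matches 110xxxxx → 2-byte sequence.
Byte 1: 0xCA = 11001010, payload 01010 (5 bits).
Byte 2: 0x9A = 10011010 (10xxxxxx ✓), payload 011010.
Concatenate: 01010011010 = 0x29A (11 bits → U+029A).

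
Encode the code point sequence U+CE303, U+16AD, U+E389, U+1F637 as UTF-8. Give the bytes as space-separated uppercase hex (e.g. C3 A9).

F3 8E 8C 83 E1 9A AD EE 8E 89 F0 9F 98 B7

U+CE303: 4-byte form → F3 8E 8C 83.
U+16AD: 3-byte form → E1 9A AD.
U+E389: 3-byte form → EE 8E 89.
U+1F637: 4-byte form → F0 9F 98 B7.
Concatenated (14 bytes): F3 8E 8C 83 E1 9A AD EE 8E 89 F0 9F 98 B7.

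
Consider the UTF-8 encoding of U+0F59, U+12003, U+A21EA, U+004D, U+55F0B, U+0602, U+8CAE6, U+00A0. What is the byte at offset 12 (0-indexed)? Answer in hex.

U+0F59 → 3-byte form E0 BD 99 at offsets 0–2.
U+12003 → 4-byte form F0 92 80 83 at offsets 3–6.
U+A21EA → 4-byte form F2 A2 87 AA at offsets 7–10.
U+004D → 1-byte form 4D at offsets 11–11.
U+55F0B → 4-byte form F1 95 BC 8B at offsets 12–15.
Offset 12 falls in char 5's range; it's byte 1 of F1 95 BC 8B = 0xF1.

0xF1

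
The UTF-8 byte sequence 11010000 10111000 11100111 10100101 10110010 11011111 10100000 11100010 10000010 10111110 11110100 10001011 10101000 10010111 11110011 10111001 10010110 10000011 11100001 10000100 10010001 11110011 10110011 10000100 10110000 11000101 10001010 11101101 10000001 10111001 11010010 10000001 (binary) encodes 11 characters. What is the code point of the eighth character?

Offset 0: leading byte 0xD0 = 11010000 → 2-byte char #1 = D0 B8.
Offset 2: leading byte 0xE7 = 11100111 → 3-byte char #2 = E7 A5 B2.
Offset 5: leading byte 0xDF = 11011111 → 2-byte char #3 = DF A0.
Offset 7: leading byte 0xE2 = 11100010 → 3-byte char #4 = E2 82 BE.
Offset 10: leading byte 0xF4 = 11110100 → 4-byte char #5 = F4 8B A8 97.
Offset 14: leading byte 0xF3 = 11110011 → 4-byte char #6 = F3 B9 96 83.
Offset 18: leading byte 0xE1 = 11100001 → 3-byte char #7 = E1 84 91.
Offset 21: leading byte 0xF3 = 11110011 → 4-byte char #8 = F3 B3 84 B0.
Leading byte 0xF3 = 11110011 matches 11110xxx → 4-byte sequence.
Byte 1: 0xF3 = 11110011, payload 011 (3 bits).
Byte 2: 0xB3 = 10110011 (10xxxxxx ✓), payload 110011.
Byte 3: 0x84 = 10000100 (10xxxxxx ✓), payload 000100.
Byte 4: 0xB0 = 10110000 (10xxxxxx ✓), payload 110000.
Concatenate: 011110011000100110000 = 0xF3130 (21 bits → U+F3130).

U+F3130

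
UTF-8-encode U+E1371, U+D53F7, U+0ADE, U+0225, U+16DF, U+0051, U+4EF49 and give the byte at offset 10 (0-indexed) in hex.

0x9E

U+E1371 → 4-byte form F3 A1 8D B1 at offsets 0–3.
U+D53F7 → 4-byte form F3 95 8F B7 at offsets 4–7.
U+0ADE → 3-byte form E0 AB 9E at offsets 8–10.
Offset 10 falls in char 3's range; it's byte 3 of E0 AB 9E = 0x9E.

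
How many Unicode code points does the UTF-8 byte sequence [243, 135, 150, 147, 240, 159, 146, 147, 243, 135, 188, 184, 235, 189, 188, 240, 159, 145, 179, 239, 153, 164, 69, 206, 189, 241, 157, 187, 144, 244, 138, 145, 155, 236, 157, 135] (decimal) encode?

11

Byte at offset 0: 0xF3 = 11110011 → 4-byte char (#1). Advance 4.
Byte at offset 4: 0xF0 = 11110000 → 4-byte char (#2). Advance 4.
Byte at offset 8: 0xF3 = 11110011 → 4-byte char (#3). Advance 4.
Byte at offset 12: 0xEB = 11101011 → 3-byte char (#4). Advance 3.
Byte at offset 15: 0xF0 = 11110000 → 4-byte char (#5). Advance 4.
Byte at offset 19: 0xEF = 11101111 → 3-byte char (#6). Advance 3.
Byte at offset 22: 0x45 = 01000101 → 1-byte char (#7). Advance 1.
Byte at offset 23: 0xCE = 11001110 → 2-byte char (#8). Advance 2.
Byte at offset 25: 0xF1 = 11110001 → 4-byte char (#9). Advance 4.
Byte at offset 29: 0xF4 = 11110100 → 4-byte char (#10). Advance 4.
Byte at offset 33: 0xEC = 11101100 → 3-byte char (#11). Advance 3.
Reached end at offset 36 after 11 code points.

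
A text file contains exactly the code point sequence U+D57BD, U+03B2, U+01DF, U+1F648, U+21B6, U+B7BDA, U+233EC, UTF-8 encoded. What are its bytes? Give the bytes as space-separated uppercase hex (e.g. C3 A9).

F3 95 9E BD CE B2 C7 9F F0 9F 99 88 E2 86 B6 F2 B7 AF 9A F0 A3 8F AC

U+D57BD: 4-byte form → F3 95 9E BD.
U+03B2: 2-byte form → CE B2.
U+01DF: 2-byte form → C7 9F.
U+1F648: 4-byte form → F0 9F 99 88.
U+21B6: 3-byte form → E2 86 B6.
U+B7BDA: 4-byte form → F2 B7 AF 9A.
U+233EC: 4-byte form → F0 A3 8F AC.
Concatenated (23 bytes): F3 95 9E BD CE B2 C7 9F F0 9F 99 88 E2 86 B6 F2 B7 AF 9A F0 A3 8F AC.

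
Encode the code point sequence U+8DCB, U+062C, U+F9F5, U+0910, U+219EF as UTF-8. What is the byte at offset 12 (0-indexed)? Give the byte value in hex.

0xA1

U+8DCB → 3-byte form E8 B7 8B at offsets 0–2.
U+062C → 2-byte form D8 AC at offsets 3–4.
U+F9F5 → 3-byte form EF A7 B5 at offsets 5–7.
U+0910 → 3-byte form E0 A4 90 at offsets 8–10.
U+219EF → 4-byte form F0 A1 A7 AF at offsets 11–14.
Offset 12 falls in char 5's range; it's byte 2 of F0 A1 A7 AF = 0xA1.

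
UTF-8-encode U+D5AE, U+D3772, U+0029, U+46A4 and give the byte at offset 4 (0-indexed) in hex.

U+D5AE → 3-byte form ED 96 AE at offsets 0–2.
U+D3772 → 4-byte form F3 93 9D B2 at offsets 3–6.
Offset 4 falls in char 2's range; it's byte 2 of F3 93 9D B2 = 0x93.

0x93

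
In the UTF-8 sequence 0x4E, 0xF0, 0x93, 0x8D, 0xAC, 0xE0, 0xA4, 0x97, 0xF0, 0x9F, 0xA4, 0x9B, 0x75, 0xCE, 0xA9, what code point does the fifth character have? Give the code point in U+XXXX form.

U+0075

Offset 0: leading byte 0x4E = 01001110 → 1-byte char #1 = 4E.
Offset 1: leading byte 0xF0 = 11110000 → 4-byte char #2 = F0 93 8D AC.
Offset 5: leading byte 0xE0 = 11100000 → 3-byte char #3 = E0 A4 97.
Offset 8: leading byte 0xF0 = 11110000 → 4-byte char #4 = F0 9F A4 9B.
Offset 12: leading byte 0x75 = 01110101 → 1-byte char #5 = 75.
Leading byte 0x75 = 01110101 matches 0xxxxxxx → 1-byte sequence.
Byte 1: 0x75 = 01110101, payload 1110101 (7 bits).
Concatenate: 1110101 = 0x75 (7 bits → U+0075).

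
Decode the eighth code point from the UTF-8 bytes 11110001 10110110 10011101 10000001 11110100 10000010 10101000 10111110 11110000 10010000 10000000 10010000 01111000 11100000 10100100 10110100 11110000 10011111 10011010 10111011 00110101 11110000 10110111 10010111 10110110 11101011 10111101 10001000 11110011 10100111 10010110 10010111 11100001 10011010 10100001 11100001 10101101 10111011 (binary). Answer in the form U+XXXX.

Offset 0: leading byte 0xF1 = 11110001 → 4-byte char #1 = F1 B6 9D 81.
Offset 4: leading byte 0xF4 = 11110100 → 4-byte char #2 = F4 82 A8 BE.
Offset 8: leading byte 0xF0 = 11110000 → 4-byte char #3 = F0 90 80 90.
Offset 12: leading byte 0x78 = 01111000 → 1-byte char #4 = 78.
Offset 13: leading byte 0xE0 = 11100000 → 3-byte char #5 = E0 A4 B4.
Offset 16: leading byte 0xF0 = 11110000 → 4-byte char #6 = F0 9F 9A BB.
Offset 20: leading byte 0x35 = 00110101 → 1-byte char #7 = 35.
Offset 21: leading byte 0xF0 = 11110000 → 4-byte char #8 = F0 B7 97 B6.
Leading byte 0xF0 = 11110000 matches 11110xxx → 4-byte sequence.
Byte 1: 0xF0 = 11110000, payload 000 (3 bits).
Byte 2: 0xB7 = 10110111 (10xxxxxx ✓), payload 110111.
Byte 3: 0x97 = 10010111 (10xxxxxx ✓), payload 010111.
Byte 4: 0xB6 = 10110110 (10xxxxxx ✓), payload 110110.
Concatenate: 000110111010111110110 = 0x375F6 (21 bits → U+375F6).

U+375F6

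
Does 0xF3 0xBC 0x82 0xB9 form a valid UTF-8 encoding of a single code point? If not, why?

Leading byte 0xF3 = 11110011 → 4-byte form.
Continuation bytes 0xBC=10111100, 0x82=10000010, 0xB9=10111001 all match 10xxxxxx.
Decoded value 0xFC0B9 is ≥ 0x10000 (shortest form) and not a surrogate.

valid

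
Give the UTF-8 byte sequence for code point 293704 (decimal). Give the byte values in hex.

F1 87 AD 88

U+47B48 = 0x47B48 = 293704 decimal. In range U+10000–U+10FFFF → 4-byte form: 11110xxx 10xxxxxx 10xxxxxx 10xxxxxx.
Binary (21 bits): 001000111101101001000.
Split 3+6+6+6: 001 | 000111 | 101101 | 001000.
Byte 1: 11110001 = 0xF1.
Byte 2: 10000111 = 0x87.
Byte 3: 10101101 = 0xAD.
Byte 4: 10001000 = 0x88.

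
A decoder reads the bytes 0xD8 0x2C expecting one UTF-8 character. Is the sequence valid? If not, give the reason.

invalid (non-continuation byte where continuation expected)

Leading byte 0xD8 = 11011000 → 2-byte form.
Byte 2 is 0x2C = 00101100, which is not 10xxxxxx — expected a continuation byte.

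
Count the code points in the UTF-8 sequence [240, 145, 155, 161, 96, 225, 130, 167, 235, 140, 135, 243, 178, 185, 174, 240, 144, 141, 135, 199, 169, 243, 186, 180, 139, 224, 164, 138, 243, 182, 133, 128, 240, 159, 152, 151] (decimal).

Byte at offset 0: 0xF0 = 11110000 → 4-byte char (#1). Advance 4.
Byte at offset 4: 0x60 = 01100000 → 1-byte char (#2). Advance 1.
Byte at offset 5: 0xE1 = 11100001 → 3-byte char (#3). Advance 3.
Byte at offset 8: 0xEB = 11101011 → 3-byte char (#4). Advance 3.
Byte at offset 11: 0xF3 = 11110011 → 4-byte char (#5). Advance 4.
Byte at offset 15: 0xF0 = 11110000 → 4-byte char (#6). Advance 4.
Byte at offset 19: 0xC7 = 11000111 → 2-byte char (#7). Advance 2.
Byte at offset 21: 0xF3 = 11110011 → 4-byte char (#8). Advance 4.
Byte at offset 25: 0xE0 = 11100000 → 3-byte char (#9). Advance 3.
Byte at offset 28: 0xF3 = 11110011 → 4-byte char (#10). Advance 4.
Byte at offset 32: 0xF0 = 11110000 → 4-byte char (#11). Advance 4.
Reached end at offset 36 after 11 code points.

11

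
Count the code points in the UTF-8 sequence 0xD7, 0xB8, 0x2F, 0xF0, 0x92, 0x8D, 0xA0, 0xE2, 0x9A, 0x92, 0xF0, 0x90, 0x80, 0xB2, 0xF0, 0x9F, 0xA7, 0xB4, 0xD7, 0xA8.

Byte at offset 0: 0xD7 = 11010111 → 2-byte char (#1). Advance 2.
Byte at offset 2: 0x2F = 00101111 → 1-byte char (#2). Advance 1.
Byte at offset 3: 0xF0 = 11110000 → 4-byte char (#3). Advance 4.
Byte at offset 7: 0xE2 = 11100010 → 3-byte char (#4). Advance 3.
Byte at offset 10: 0xF0 = 11110000 → 4-byte char (#5). Advance 4.
Byte at offset 14: 0xF0 = 11110000 → 4-byte char (#6). Advance 4.
Byte at offset 18: 0xD7 = 11010111 → 2-byte char (#7). Advance 2.
Reached end at offset 20 after 7 code points.

7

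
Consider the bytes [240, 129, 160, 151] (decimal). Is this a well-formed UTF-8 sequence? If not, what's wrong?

Leading byte 0xF0 = 11110000 → 4-byte form.
Continuation bytes all match 10xxxxxx. Payload decodes to 0x1817.
But 0x1817 < 0x10000, the minimum for a 4-byte sequence — this is an overlong encoding.

invalid (overlong encoding)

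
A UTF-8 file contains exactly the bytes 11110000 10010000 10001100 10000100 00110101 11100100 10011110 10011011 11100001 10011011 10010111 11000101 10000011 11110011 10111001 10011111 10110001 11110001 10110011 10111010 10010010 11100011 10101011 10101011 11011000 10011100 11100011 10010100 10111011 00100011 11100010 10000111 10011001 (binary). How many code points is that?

12

Byte at offset 0: 0xF0 = 11110000 → 4-byte char (#1). Advance 4.
Byte at offset 4: 0x35 = 00110101 → 1-byte char (#2). Advance 1.
Byte at offset 5: 0xE4 = 11100100 → 3-byte char (#3). Advance 3.
Byte at offset 8: 0xE1 = 11100001 → 3-byte char (#4). Advance 3.
Byte at offset 11: 0xC5 = 11000101 → 2-byte char (#5). Advance 2.
Byte at offset 13: 0xF3 = 11110011 → 4-byte char (#6). Advance 4.
Byte at offset 17: 0xF1 = 11110001 → 4-byte char (#7). Advance 4.
Byte at offset 21: 0xE3 = 11100011 → 3-byte char (#8). Advance 3.
Byte at offset 24: 0xD8 = 11011000 → 2-byte char (#9). Advance 2.
Byte at offset 26: 0xE3 = 11100011 → 3-byte char (#10). Advance 3.
Byte at offset 29: 0x23 = 00100011 → 1-byte char (#11). Advance 1.
Byte at offset 30: 0xE2 = 11100010 → 3-byte char (#12). Advance 3.
Reached end at offset 33 after 12 code points.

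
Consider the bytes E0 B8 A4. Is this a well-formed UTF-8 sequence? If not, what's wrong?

Leading byte 0xE0 = 11100000 → 3-byte form.
Continuation bytes 0xB8=10111000, 0xA4=10100100 all match 10xxxxxx.
Decoded value 0xE24 is ≥ 0x800 (shortest form) and not a surrogate.

valid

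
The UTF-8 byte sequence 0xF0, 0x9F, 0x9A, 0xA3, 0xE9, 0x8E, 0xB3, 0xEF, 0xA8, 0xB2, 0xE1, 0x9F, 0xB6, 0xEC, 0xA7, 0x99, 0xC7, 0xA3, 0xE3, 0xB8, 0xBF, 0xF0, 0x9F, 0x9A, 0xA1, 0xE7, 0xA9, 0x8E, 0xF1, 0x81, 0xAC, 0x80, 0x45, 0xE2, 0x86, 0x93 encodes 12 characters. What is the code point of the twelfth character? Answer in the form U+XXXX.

U+2193

Offset 0: leading byte 0xF0 = 11110000 → 4-byte char #1 = F0 9F 9A A3.
Offset 4: leading byte 0xE9 = 11101001 → 3-byte char #2 = E9 8E B3.
Offset 7: leading byte 0xEF = 11101111 → 3-byte char #3 = EF A8 B2.
Offset 10: leading byte 0xE1 = 11100001 → 3-byte char #4 = E1 9F B6.
Offset 13: leading byte 0xEC = 11101100 → 3-byte char #5 = EC A7 99.
Offset 16: leading byte 0xC7 = 11000111 → 2-byte char #6 = C7 A3.
Offset 18: leading byte 0xE3 = 11100011 → 3-byte char #7 = E3 B8 BF.
Offset 21: leading byte 0xF0 = 11110000 → 4-byte char #8 = F0 9F 9A A1.
Offset 25: leading byte 0xE7 = 11100111 → 3-byte char #9 = E7 A9 8E.
Offset 28: leading byte 0xF1 = 11110001 → 4-byte char #10 = F1 81 AC 80.
Offset 32: leading byte 0x45 = 01000101 → 1-byte char #11 = 45.
Offset 33: leading byte 0xE2 = 11100010 → 3-byte char #12 = E2 86 93.
Leading byte 0xE2 = 11100010 matches 1110xxxx → 3-byte sequence.
Byte 1: 0xE2 = 11100010, payload 0010 (4 bits).
Byte 2: 0x86 = 10000110 (10xxxxxx ✓), payload 000110.
Byte 3: 0x93 = 10010011 (10xxxxxx ✓), payload 010011.
Concatenate: 0010000110010011 = 0x2193 (16 bits → U+2193).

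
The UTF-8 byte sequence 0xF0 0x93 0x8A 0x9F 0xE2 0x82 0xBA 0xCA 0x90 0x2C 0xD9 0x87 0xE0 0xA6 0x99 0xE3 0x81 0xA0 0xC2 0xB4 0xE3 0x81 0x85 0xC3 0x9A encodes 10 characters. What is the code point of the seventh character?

Offset 0: leading byte 0xF0 = 11110000 → 4-byte char #1 = F0 93 8A 9F.
Offset 4: leading byte 0xE2 = 11100010 → 3-byte char #2 = E2 82 BA.
Offset 7: leading byte 0xCA = 11001010 → 2-byte char #3 = CA 90.
Offset 9: leading byte 0x2C = 00101100 → 1-byte char #4 = 2C.
Offset 10: leading byte 0xD9 = 11011001 → 2-byte char #5 = D9 87.
Offset 12: leading byte 0xE0 = 11100000 → 3-byte char #6 = E0 A6 99.
Offset 15: leading byte 0xE3 = 11100011 → 3-byte char #7 = E3 81 A0.
Leading byte 0xE3 = 11100011 matches 1110xxxx → 3-byte sequence.
Byte 1: 0xE3 = 11100011, payload 0011 (4 bits).
Byte 2: 0x81 = 10000001 (10xxxxxx ✓), payload 000001.
Byte 3: 0xA0 = 10100000 (10xxxxxx ✓), payload 100000.
Concatenate: 0011000001100000 = 0x3060 (16 bits → U+3060).

U+3060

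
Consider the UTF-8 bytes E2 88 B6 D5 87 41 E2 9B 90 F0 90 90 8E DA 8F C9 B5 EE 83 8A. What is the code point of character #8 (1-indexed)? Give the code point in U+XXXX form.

U+E0CA

Offset 0: leading byte 0xE2 = 11100010 → 3-byte char #1 = E2 88 B6.
Offset 3: leading byte 0xD5 = 11010101 → 2-byte char #2 = D5 87.
Offset 5: leading byte 0x41 = 01000001 → 1-byte char #3 = 41.
Offset 6: leading byte 0xE2 = 11100010 → 3-byte char #4 = E2 9B 90.
Offset 9: leading byte 0xF0 = 11110000 → 4-byte char #5 = F0 90 90 8E.
Offset 13: leading byte 0xDA = 11011010 → 2-byte char #6 = DA 8F.
Offset 15: leading byte 0xC9 = 11001001 → 2-byte char #7 = C9 B5.
Offset 17: leading byte 0xEE = 11101110 → 3-byte char #8 = EE 83 8A.
Leading byte 0xEE = 11101110 matches 1110xxxx → 3-byte sequence.
Byte 1: 0xEE = 11101110, payload 1110 (4 bits).
Byte 2: 0x83 = 10000011 (10xxxxxx ✓), payload 000011.
Byte 3: 0x8A = 10001010 (10xxxxxx ✓), payload 001010.
Concatenate: 1110000011001010 = 0xE0CA (16 bits → U+E0CA).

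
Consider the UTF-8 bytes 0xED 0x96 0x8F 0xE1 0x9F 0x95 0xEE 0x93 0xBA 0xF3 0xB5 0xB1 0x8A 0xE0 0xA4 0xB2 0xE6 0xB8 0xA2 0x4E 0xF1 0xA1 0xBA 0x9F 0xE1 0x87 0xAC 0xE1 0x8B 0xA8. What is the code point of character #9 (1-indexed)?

Offset 0: leading byte 0xED = 11101101 → 3-byte char #1 = ED 96 8F.
Offset 3: leading byte 0xE1 = 11100001 → 3-byte char #2 = E1 9F 95.
Offset 6: leading byte 0xEE = 11101110 → 3-byte char #3 = EE 93 BA.
Offset 9: leading byte 0xF3 = 11110011 → 4-byte char #4 = F3 B5 B1 8A.
Offset 13: leading byte 0xE0 = 11100000 → 3-byte char #5 = E0 A4 B2.
Offset 16: leading byte 0xE6 = 11100110 → 3-byte char #6 = E6 B8 A2.
Offset 19: leading byte 0x4E = 01001110 → 1-byte char #7 = 4E.
Offset 20: leading byte 0xF1 = 11110001 → 4-byte char #8 = F1 A1 BA 9F.
Offset 24: leading byte 0xE1 = 11100001 → 3-byte char #9 = E1 87 AC.
Leading byte 0xE1 = 11100001 matches 1110xxxx → 3-byte sequence.
Byte 1: 0xE1 = 11100001, payload 0001 (4 bits).
Byte 2: 0x87 = 10000111 (10xxxxxx ✓), payload 000111.
Byte 3: 0xAC = 10101100 (10xxxxxx ✓), payload 101100.
Concatenate: 0001000111101100 = 0x11EC (16 bits → U+11EC).

U+11EC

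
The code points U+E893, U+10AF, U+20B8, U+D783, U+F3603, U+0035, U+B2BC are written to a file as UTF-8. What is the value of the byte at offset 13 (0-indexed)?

0xB3

U+E893 → 3-byte form EE A2 93 at offsets 0–2.
U+10AF → 3-byte form E1 82 AF at offsets 3–5.
U+20B8 → 3-byte form E2 82 B8 at offsets 6–8.
U+D783 → 3-byte form ED 9E 83 at offsets 9–11.
U+F3603 → 4-byte form F3 B3 98 83 at offsets 12–15.
Offset 13 falls in char 5's range; it's byte 2 of F3 B3 98 83 = 0xB3.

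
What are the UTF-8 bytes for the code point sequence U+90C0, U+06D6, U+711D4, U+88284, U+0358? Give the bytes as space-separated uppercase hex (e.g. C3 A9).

E9 83 80 DB 96 F1 B1 87 94 F2 88 8A 84 CD 98

U+90C0: 3-byte form → E9 83 80.
U+06D6: 2-byte form → DB 96.
U+711D4: 4-byte form → F1 B1 87 94.
U+88284: 4-byte form → F2 88 8A 84.
U+0358: 2-byte form → CD 98.
Concatenated (15 bytes): E9 83 80 DB 96 F1 B1 87 94 F2 88 8A 84 CD 98.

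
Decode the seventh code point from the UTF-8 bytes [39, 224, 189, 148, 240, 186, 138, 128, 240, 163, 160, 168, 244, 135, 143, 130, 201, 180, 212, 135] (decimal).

Offset 0: leading byte 0x27 = 00100111 → 1-byte char #1 = 27.
Offset 1: leading byte 0xE0 = 11100000 → 3-byte char #2 = E0 BD 94.
Offset 4: leading byte 0xF0 = 11110000 → 4-byte char #3 = F0 BA 8A 80.
Offset 8: leading byte 0xF0 = 11110000 → 4-byte char #4 = F0 A3 A0 A8.
Offset 12: leading byte 0xF4 = 11110100 → 4-byte char #5 = F4 87 8F 82.
Offset 16: leading byte 0xC9 = 11001001 → 2-byte char #6 = C9 B4.
Offset 18: leading byte 0xD4 = 11010100 → 2-byte char #7 = D4 87.
Leading byte 0xD4 = 11010100 matches 110xxxxx → 2-byte sequence.
Byte 1: 0xD4 = 11010100, payload 10100 (5 bits).
Byte 2: 0x87 = 10000111 (10xxxxxx ✓), payload 000111.
Concatenate: 10100000111 = 0x507 (11 bits → U+0507).

U+0507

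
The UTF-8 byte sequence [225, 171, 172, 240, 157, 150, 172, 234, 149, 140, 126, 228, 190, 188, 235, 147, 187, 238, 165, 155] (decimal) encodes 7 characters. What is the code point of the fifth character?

Offset 0: leading byte 0xE1 = 11100001 → 3-byte char #1 = E1 AB AC.
Offset 3: leading byte 0xF0 = 11110000 → 4-byte char #2 = F0 9D 96 AC.
Offset 7: leading byte 0xEA = 11101010 → 3-byte char #3 = EA 95 8C.
Offset 10: leading byte 0x7E = 01111110 → 1-byte char #4 = 7E.
Offset 11: leading byte 0xE4 = 11100100 → 3-byte char #5 = E4 BE BC.
Leading byte 0xE4 = 11100100 matches 1110xxxx → 3-byte sequence.
Byte 1: 0xE4 = 11100100, payload 0100 (4 bits).
Byte 2: 0xBE = 10111110 (10xxxxxx ✓), payload 111110.
Byte 3: 0xBC = 10111100 (10xxxxxx ✓), payload 111100.
Concatenate: 0100111110111100 = 0x4FBC (16 bits → U+4FBC).

U+4FBC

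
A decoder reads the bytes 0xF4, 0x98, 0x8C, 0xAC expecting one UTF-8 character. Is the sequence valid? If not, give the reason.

invalid (encodes a value above U+10FFFF)

Leading byte 0xF4 = 11110100 → 4-byte form.
Payload = 0x11832C, which exceeds U+10FFFF, the maximum Unicode code point. (Leading bytes F5–FF, or F4 followed by ≥ 0x90, are invalid.)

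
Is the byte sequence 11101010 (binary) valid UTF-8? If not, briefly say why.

Leading byte 0xEA = 11101010 → 3-byte form, but only 1 byte is present.

invalid (sequence truncated)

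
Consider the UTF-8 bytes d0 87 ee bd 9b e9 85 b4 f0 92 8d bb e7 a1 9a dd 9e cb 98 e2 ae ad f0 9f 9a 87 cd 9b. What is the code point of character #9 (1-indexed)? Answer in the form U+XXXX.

U+1F687

Offset 0: leading byte 0xD0 = 11010000 → 2-byte char #1 = D0 87.
Offset 2: leading byte 0xEE = 11101110 → 3-byte char #2 = EE BD 9B.
Offset 5: leading byte 0xE9 = 11101001 → 3-byte char #3 = E9 85 B4.
Offset 8: leading byte 0xF0 = 11110000 → 4-byte char #4 = F0 92 8D BB.
Offset 12: leading byte 0xE7 = 11100111 → 3-byte char #5 = E7 A1 9A.
Offset 15: leading byte 0xDD = 11011101 → 2-byte char #6 = DD 9E.
Offset 17: leading byte 0xCB = 11001011 → 2-byte char #7 = CB 98.
Offset 19: leading byte 0xE2 = 11100010 → 3-byte char #8 = E2 AE AD.
Offset 22: leading byte 0xF0 = 11110000 → 4-byte char #9 = F0 9F 9A 87.
Leading byte 0xF0 = 11110000 matches 11110xxx → 4-byte sequence.
Byte 1: 0xF0 = 11110000, payload 000 (3 bits).
Byte 2: 0x9F = 10011111 (10xxxxxx ✓), payload 011111.
Byte 3: 0x9A = 10011010 (10xxxxxx ✓), payload 011010.
Byte 4: 0x87 = 10000111 (10xxxxxx ✓), payload 000111.
Concatenate: 000011111011010000111 = 0x1F687 (21 bits → U+1F687).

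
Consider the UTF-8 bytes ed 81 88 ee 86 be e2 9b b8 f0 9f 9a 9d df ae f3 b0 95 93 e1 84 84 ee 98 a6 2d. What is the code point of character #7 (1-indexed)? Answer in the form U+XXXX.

Offset 0: leading byte 0xED = 11101101 → 3-byte char #1 = ED 81 88.
Offset 3: leading byte 0xEE = 11101110 → 3-byte char #2 = EE 86 BE.
Offset 6: leading byte 0xE2 = 11100010 → 3-byte char #3 = E2 9B B8.
Offset 9: leading byte 0xF0 = 11110000 → 4-byte char #4 = F0 9F 9A 9D.
Offset 13: leading byte 0xDF = 11011111 → 2-byte char #5 = DF AE.
Offset 15: leading byte 0xF3 = 11110011 → 4-byte char #6 = F3 B0 95 93.
Offset 19: leading byte 0xE1 = 11100001 → 3-byte char #7 = E1 84 84.
Leading byte 0xE1 = 11100001 matches 1110xxxx → 3-byte sequence.
Byte 1: 0xE1 = 11100001, payload 0001 (4 bits).
Byte 2: 0x84 = 10000100 (10xxxxxx ✓), payload 000100.
Byte 3: 0x84 = 10000100 (10xxxxxx ✓), payload 000100.
Concatenate: 0001000100000100 = 0x1104 (16 bits → U+1104).

U+1104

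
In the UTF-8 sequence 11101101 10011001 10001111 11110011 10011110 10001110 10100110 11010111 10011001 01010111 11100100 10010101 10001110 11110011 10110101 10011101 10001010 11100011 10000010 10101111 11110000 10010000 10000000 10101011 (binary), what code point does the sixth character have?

U+F574A

Offset 0: leading byte 0xED = 11101101 → 3-byte char #1 = ED 99 8F.
Offset 3: leading byte 0xF3 = 11110011 → 4-byte char #2 = F3 9E 8E A6.
Offset 7: leading byte 0xD7 = 11010111 → 2-byte char #3 = D7 99.
Offset 9: leading byte 0x57 = 01010111 → 1-byte char #4 = 57.
Offset 10: leading byte 0xE4 = 11100100 → 3-byte char #5 = E4 95 8E.
Offset 13: leading byte 0xF3 = 11110011 → 4-byte char #6 = F3 B5 9D 8A.
Leading byte 0xF3 = 11110011 matches 11110xxx → 4-byte sequence.
Byte 1: 0xF3 = 11110011, payload 011 (3 bits).
Byte 2: 0xB5 = 10110101 (10xxxxxx ✓), payload 110101.
Byte 3: 0x9D = 10011101 (10xxxxxx ✓), payload 011101.
Byte 4: 0x8A = 10001010 (10xxxxxx ✓), payload 001010.
Concatenate: 011110101011101001010 = 0xF574A (21 bits → U+F574A).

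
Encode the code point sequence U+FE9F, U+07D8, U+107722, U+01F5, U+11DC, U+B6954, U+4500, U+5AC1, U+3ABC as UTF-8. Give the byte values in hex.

EF BA 9F DF 98 F4 87 9C A2 C7 B5 E1 87 9C F2 B6 A5 94 E4 94 80 E5 AB 81 E3 AA BC

U+FE9F: 3-byte form → EF BA 9F.
U+07D8: 2-byte form → DF 98.
U+107722: 4-byte form → F4 87 9C A2.
U+01F5: 2-byte form → C7 B5.
U+11DC: 3-byte form → E1 87 9C.
U+B6954: 4-byte form → F2 B6 A5 94.
U+4500: 3-byte form → E4 94 80.
U+5AC1: 3-byte form → E5 AB 81.
U+3ABC: 3-byte form → E3 AA BC.
Concatenated (27 bytes): EF BA 9F DF 98 F4 87 9C A2 C7 B5 E1 87 9C F2 B6 A5 94 E4 94 80 E5 AB 81 E3 AA BC.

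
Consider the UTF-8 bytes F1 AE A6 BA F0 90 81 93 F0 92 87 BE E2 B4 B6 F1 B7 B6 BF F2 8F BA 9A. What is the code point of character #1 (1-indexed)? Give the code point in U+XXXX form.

Offset 0: leading byte 0xF1 = 11110001 → 4-byte char #1 = F1 AE A6 BA.
Leading byte 0xF1 = 11110001 matches 11110xxx → 4-byte sequence.
Byte 1: 0xF1 = 11110001, payload 001 (3 bits).
Byte 2: 0xAE = 10101110 (10xxxxxx ✓), payload 101110.
Byte 3: 0xA6 = 10100110 (10xxxxxx ✓), payload 100110.
Byte 4: 0xBA = 10111010 (10xxxxxx ✓), payload 111010.
Concatenate: 001101110100110111010 = 0x6E9BA (21 bits → U+6E9BA).

U+6E9BA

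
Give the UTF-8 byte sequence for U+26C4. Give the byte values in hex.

U+26C4 = 0x26C4 = 9924 decimal. In range U+0800–U+FFFF → 3-byte form: 1110xxxx 10xxxxxx 10xxxxxx.
Binary (16 bits): 0010011011000100.
Split 4+6+6: 0010 | 011011 | 000100.
Byte 1: 11100010 = 0xE2.
Byte 2: 10011011 = 0x9B.
Byte 3: 10000100 = 0x84.

E2 9B 84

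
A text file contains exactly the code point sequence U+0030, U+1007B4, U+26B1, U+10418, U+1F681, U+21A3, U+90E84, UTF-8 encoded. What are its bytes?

30 F4 80 9E B4 E2 9A B1 F0 90 90 98 F0 9F 9A 81 E2 86 A3 F2 90 BA 84

U+0030: 1-byte form → 30.
U+1007B4: 4-byte form → F4 80 9E B4.
U+26B1: 3-byte form → E2 9A B1.
U+10418: 4-byte form → F0 90 90 98.
U+1F681: 4-byte form → F0 9F 9A 81.
U+21A3: 3-byte form → E2 86 A3.
U+90E84: 4-byte form → F2 90 BA 84.
Concatenated (23 bytes): 30 F4 80 9E B4 E2 9A B1 F0 90 90 98 F0 9F 9A 81 E2 86 A3 F2 90 BA 84.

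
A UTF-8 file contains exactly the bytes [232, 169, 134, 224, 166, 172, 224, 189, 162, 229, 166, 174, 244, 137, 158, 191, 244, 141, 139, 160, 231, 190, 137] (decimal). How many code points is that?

7

Byte at offset 0: 0xE8 = 11101000 → 3-byte char (#1). Advance 3.
Byte at offset 3: 0xE0 = 11100000 → 3-byte char (#2). Advance 3.
Byte at offset 6: 0xE0 = 11100000 → 3-byte char (#3). Advance 3.
Byte at offset 9: 0xE5 = 11100101 → 3-byte char (#4). Advance 3.
Byte at offset 12: 0xF4 = 11110100 → 4-byte char (#5). Advance 4.
Byte at offset 16: 0xF4 = 11110100 → 4-byte char (#6). Advance 4.
Byte at offset 20: 0xE7 = 11100111 → 3-byte char (#7). Advance 3.
Reached end at offset 23 after 7 code points.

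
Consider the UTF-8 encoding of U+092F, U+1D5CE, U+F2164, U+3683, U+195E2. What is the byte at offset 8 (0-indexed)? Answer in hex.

U+092F → 3-byte form E0 A4 AF at offsets 0–2.
U+1D5CE → 4-byte form F0 9D 97 8E at offsets 3–6.
U+F2164 → 4-byte form F3 B2 85 A4 at offsets 7–10.
Offset 8 falls in char 3's range; it's byte 2 of F3 B2 85 A4 = 0xB2.

0xB2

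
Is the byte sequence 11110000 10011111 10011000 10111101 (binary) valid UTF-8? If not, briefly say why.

Leading byte 0xF0 = 11110000 → 4-byte form.
Continuation bytes 0x9F=10011111, 0x98=10011000, 0xBD=10111101 all match 10xxxxxx.
Decoded value 0x1F63D is ≥ 0x10000 (shortest form) and not a surrogate.

valid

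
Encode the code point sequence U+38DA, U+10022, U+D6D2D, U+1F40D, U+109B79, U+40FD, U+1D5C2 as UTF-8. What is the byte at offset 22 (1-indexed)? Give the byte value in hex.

0xBD

1-indexed offset 22 is 0-indexed offset 21.
U+38DA → 3-byte form E3 A3 9A at offsets 0–2.
U+10022 → 4-byte form F0 90 80 A2 at offsets 3–6.
U+D6D2D → 4-byte form F3 96 B4 AD at offsets 7–10.
U+1F40D → 4-byte form F0 9F 90 8D at offsets 11–14.
U+109B79 → 4-byte form F4 89 AD B9 at offsets 15–18.
U+40FD → 3-byte form E4 83 BD at offsets 19–21.
Offset 21 falls in char 6's range; it's byte 3 of E4 83 BD = 0xBD.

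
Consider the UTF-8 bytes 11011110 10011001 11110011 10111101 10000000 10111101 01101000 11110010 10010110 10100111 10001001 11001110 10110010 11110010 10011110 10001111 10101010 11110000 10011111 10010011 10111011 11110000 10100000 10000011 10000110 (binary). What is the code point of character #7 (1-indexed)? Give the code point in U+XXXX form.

Offset 0: leading byte 0xDE = 11011110 → 2-byte char #1 = DE 99.
Offset 2: leading byte 0xF3 = 11110011 → 4-byte char #2 = F3 BD 80 BD.
Offset 6: leading byte 0x68 = 01101000 → 1-byte char #3 = 68.
Offset 7: leading byte 0xF2 = 11110010 → 4-byte char #4 = F2 96 A7 89.
Offset 11: leading byte 0xCE = 11001110 → 2-byte char #5 = CE B2.
Offset 13: leading byte 0xF2 = 11110010 → 4-byte char #6 = F2 9E 8F AA.
Offset 17: leading byte 0xF0 = 11110000 → 4-byte char #7 = F0 9F 93 BB.
Leading byte 0xF0 = 11110000 matches 11110xxx → 4-byte sequence.
Byte 1: 0xF0 = 11110000, payload 000 (3 bits).
Byte 2: 0x9F = 10011111 (10xxxxxx ✓), payload 011111.
Byte 3: 0x93 = 10010011 (10xxxxxx ✓), payload 010011.
Byte 4: 0xBB = 10111011 (10xxxxxx ✓), payload 111011.
Concatenate: 000011111010011111011 = 0x1F4FB (21 bits → U+1F4FB).

U+1F4FB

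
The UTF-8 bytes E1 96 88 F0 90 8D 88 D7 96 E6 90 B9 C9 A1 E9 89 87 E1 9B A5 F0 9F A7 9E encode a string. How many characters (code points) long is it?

8

Byte at offset 0: 0xE1 = 11100001 → 3-byte char (#1). Advance 3.
Byte at offset 3: 0xF0 = 11110000 → 4-byte char (#2). Advance 4.
Byte at offset 7: 0xD7 = 11010111 → 2-byte char (#3). Advance 2.
Byte at offset 9: 0xE6 = 11100110 → 3-byte char (#4). Advance 3.
Byte at offset 12: 0xC9 = 11001001 → 2-byte char (#5). Advance 2.
Byte at offset 14: 0xE9 = 11101001 → 3-byte char (#6). Advance 3.
Byte at offset 17: 0xE1 = 11100001 → 3-byte char (#7). Advance 3.
Byte at offset 20: 0xF0 = 11110000 → 4-byte char (#8). Advance 4.
Reached end at offset 24 after 8 code points.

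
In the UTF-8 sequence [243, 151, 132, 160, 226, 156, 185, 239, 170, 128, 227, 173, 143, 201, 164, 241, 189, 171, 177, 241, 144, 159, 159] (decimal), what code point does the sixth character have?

U+7DAF1

Offset 0: leading byte 0xF3 = 11110011 → 4-byte char #1 = F3 97 84 A0.
Offset 4: leading byte 0xE2 = 11100010 → 3-byte char #2 = E2 9C B9.
Offset 7: leading byte 0xEF = 11101111 → 3-byte char #3 = EF AA 80.
Offset 10: leading byte 0xE3 = 11100011 → 3-byte char #4 = E3 AD 8F.
Offset 13: leading byte 0xC9 = 11001001 → 2-byte char #5 = C9 A4.
Offset 15: leading byte 0xF1 = 11110001 → 4-byte char #6 = F1 BD AB B1.
Leading byte 0xF1 = 11110001 matches 11110xxx → 4-byte sequence.
Byte 1: 0xF1 = 11110001, payload 001 (3 bits).
Byte 2: 0xBD = 10111101 (10xxxxxx ✓), payload 111101.
Byte 3: 0xAB = 10101011 (10xxxxxx ✓), payload 101011.
Byte 4: 0xB1 = 10110001 (10xxxxxx ✓), payload 110001.
Concatenate: 001111101101011110001 = 0x7DAF1 (21 bits → U+7DAF1).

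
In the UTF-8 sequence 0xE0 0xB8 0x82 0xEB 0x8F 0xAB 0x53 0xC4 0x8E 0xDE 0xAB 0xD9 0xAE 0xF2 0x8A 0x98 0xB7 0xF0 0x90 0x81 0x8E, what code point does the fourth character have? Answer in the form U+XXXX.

U+010E

Offset 0: leading byte 0xE0 = 11100000 → 3-byte char #1 = E0 B8 82.
Offset 3: leading byte 0xEB = 11101011 → 3-byte char #2 = EB 8F AB.
Offset 6: leading byte 0x53 = 01010011 → 1-byte char #3 = 53.
Offset 7: leading byte 0xC4 = 11000100 → 2-byte char #4 = C4 8E.
Leading byte 0xC4 = 11000100 matches 110xxxxx → 2-byte sequence.
Byte 1: 0xC4 = 11000100, payload 00100 (5 bits).
Byte 2: 0x8E = 10001110 (10xxxxxx ✓), payload 001110.
Concatenate: 00100001110 = 0x10E (11 bits → U+010E).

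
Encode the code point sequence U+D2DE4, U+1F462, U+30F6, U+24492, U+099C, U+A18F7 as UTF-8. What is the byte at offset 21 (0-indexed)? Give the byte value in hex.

U+D2DE4 → 4-byte form F3 92 B7 A4 at offsets 0–3.
U+1F462 → 4-byte form F0 9F 91 A2 at offsets 4–7.
U+30F6 → 3-byte form E3 83 B6 at offsets 8–10.
U+24492 → 4-byte form F0 A4 92 92 at offsets 11–14.
U+099C → 3-byte form E0 A6 9C at offsets 15–17.
U+A18F7 → 4-byte form F2 A1 A3 B7 at offsets 18–21.
Offset 21 falls in char 6's range; it's byte 4 of F2 A1 A3 B7 = 0xB7.

0xB7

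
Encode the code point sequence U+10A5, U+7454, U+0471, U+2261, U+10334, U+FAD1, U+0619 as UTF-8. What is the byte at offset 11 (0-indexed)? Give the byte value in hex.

0xF0

U+10A5 → 3-byte form E1 82 A5 at offsets 0–2.
U+7454 → 3-byte form E7 91 94 at offsets 3–5.
U+0471 → 2-byte form D1 B1 at offsets 6–7.
U+2261 → 3-byte form E2 89 A1 at offsets 8–10.
U+10334 → 4-byte form F0 90 8C B4 at offsets 11–14.
Offset 11 falls in char 5's range; it's byte 1 of F0 90 8C B4 = 0xF0.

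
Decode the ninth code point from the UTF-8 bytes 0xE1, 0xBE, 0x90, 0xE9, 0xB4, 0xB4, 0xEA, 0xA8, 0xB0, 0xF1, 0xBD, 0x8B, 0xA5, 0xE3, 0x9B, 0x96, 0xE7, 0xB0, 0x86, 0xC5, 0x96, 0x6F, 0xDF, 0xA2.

U+07E2

Offset 0: leading byte 0xE1 = 11100001 → 3-byte char #1 = E1 BE 90.
Offset 3: leading byte 0xE9 = 11101001 → 3-byte char #2 = E9 B4 B4.
Offset 6: leading byte 0xEA = 11101010 → 3-byte char #3 = EA A8 B0.
Offset 9: leading byte 0xF1 = 11110001 → 4-byte char #4 = F1 BD 8B A5.
Offset 13: leading byte 0xE3 = 11100011 → 3-byte char #5 = E3 9B 96.
Offset 16: leading byte 0xE7 = 11100111 → 3-byte char #6 = E7 B0 86.
Offset 19: leading byte 0xC5 = 11000101 → 2-byte char #7 = C5 96.
Offset 21: leading byte 0x6F = 01101111 → 1-byte char #8 = 6F.
Offset 22: leading byte 0xDF = 11011111 → 2-byte char #9 = DF A2.
Leading byte 0xDF = 11011111 matches 110xxxxx → 2-byte sequence.
Byte 1: 0xDF = 11011111, payload 11111 (5 bits).
Byte 2: 0xA2 = 10100010 (10xxxxxx ✓), payload 100010.
Concatenate: 11111100010 = 0x7E2 (11 bits → U+07E2).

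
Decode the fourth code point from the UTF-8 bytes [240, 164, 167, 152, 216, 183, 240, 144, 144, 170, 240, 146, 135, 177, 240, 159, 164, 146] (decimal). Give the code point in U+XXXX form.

U+121F1

Offset 0: leading byte 0xF0 = 11110000 → 4-byte char #1 = F0 A4 A7 98.
Offset 4: leading byte 0xD8 = 11011000 → 2-byte char #2 = D8 B7.
Offset 6: leading byte 0xF0 = 11110000 → 4-byte char #3 = F0 90 90 AA.
Offset 10: leading byte 0xF0 = 11110000 → 4-byte char #4 = F0 92 87 B1.
Leading byte 0xF0 = 11110000 matches 11110xxx → 4-byte sequence.
Byte 1: 0xF0 = 11110000, payload 000 (3 bits).
Byte 2: 0x92 = 10010010 (10xxxxxx ✓), payload 010010.
Byte 3: 0x87 = 10000111 (10xxxxxx ✓), payload 000111.
Byte 4: 0xB1 = 10110001 (10xxxxxx ✓), payload 110001.
Concatenate: 000010010000111110001 = 0x121F1 (21 bits → U+121F1).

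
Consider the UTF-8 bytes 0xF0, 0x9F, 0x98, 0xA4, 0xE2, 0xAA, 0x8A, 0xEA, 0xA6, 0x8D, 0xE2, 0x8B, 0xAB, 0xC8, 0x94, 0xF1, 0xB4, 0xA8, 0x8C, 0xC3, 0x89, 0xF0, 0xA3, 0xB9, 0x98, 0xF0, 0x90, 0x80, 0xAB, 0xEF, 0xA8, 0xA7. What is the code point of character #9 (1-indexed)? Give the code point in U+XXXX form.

Offset 0: leading byte 0xF0 = 11110000 → 4-byte char #1 = F0 9F 98 A4.
Offset 4: leading byte 0xE2 = 11100010 → 3-byte char #2 = E2 AA 8A.
Offset 7: leading byte 0xEA = 11101010 → 3-byte char #3 = EA A6 8D.
Offset 10: leading byte 0xE2 = 11100010 → 3-byte char #4 = E2 8B AB.
Offset 13: leading byte 0xC8 = 11001000 → 2-byte char #5 = C8 94.
Offset 15: leading byte 0xF1 = 11110001 → 4-byte char #6 = F1 B4 A8 8C.
Offset 19: leading byte 0xC3 = 11000011 → 2-byte char #7 = C3 89.
Offset 21: leading byte 0xF0 = 11110000 → 4-byte char #8 = F0 A3 B9 98.
Offset 25: leading byte 0xF0 = 11110000 → 4-byte char #9 = F0 90 80 AB.
Leading byte 0xF0 = 11110000 matches 11110xxx → 4-byte sequence.
Byte 1: 0xF0 = 11110000, payload 000 (3 bits).
Byte 2: 0x90 = 10010000 (10xxxxxx ✓), payload 010000.
Byte 3: 0x80 = 10000000 (10xxxxxx ✓), payload 000000.
Byte 4: 0xAB = 10101011 (10xxxxxx ✓), payload 101011.
Concatenate: 000010000000000101011 = 0x1002B (21 bits → U+1002B).

U+1002B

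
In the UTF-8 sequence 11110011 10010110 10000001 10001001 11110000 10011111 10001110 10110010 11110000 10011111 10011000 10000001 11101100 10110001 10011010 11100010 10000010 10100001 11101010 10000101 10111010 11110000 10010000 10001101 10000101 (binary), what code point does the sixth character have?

Offset 0: leading byte 0xF3 = 11110011 → 4-byte char #1 = F3 96 81 89.
Offset 4: leading byte 0xF0 = 11110000 → 4-byte char #2 = F0 9F 8E B2.
Offset 8: leading byte 0xF0 = 11110000 → 4-byte char #3 = F0 9F 98 81.
Offset 12: leading byte 0xEC = 11101100 → 3-byte char #4 = EC B1 9A.
Offset 15: leading byte 0xE2 = 11100010 → 3-byte char #5 = E2 82 A1.
Offset 18: leading byte 0xEA = 11101010 → 3-byte char #6 = EA 85 BA.
Leading byte 0xEA = 11101010 matches 1110xxxx → 3-byte sequence.
Byte 1: 0xEA = 11101010, payload 1010 (4 bits).
Byte 2: 0x85 = 10000101 (10xxxxxx ✓), payload 000101.
Byte 3: 0xBA = 10111010 (10xxxxxx ✓), payload 111010.
Concatenate: 1010000101111010 = 0xA17A (16 bits → U+A17A).

U+A17A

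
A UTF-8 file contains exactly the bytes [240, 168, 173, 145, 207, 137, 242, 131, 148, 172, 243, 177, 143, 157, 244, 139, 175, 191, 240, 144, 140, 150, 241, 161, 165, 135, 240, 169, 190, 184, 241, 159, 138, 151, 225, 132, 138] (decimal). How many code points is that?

Byte at offset 0: 0xF0 = 11110000 → 4-byte char (#1). Advance 4.
Byte at offset 4: 0xCF = 11001111 → 2-byte char (#2). Advance 2.
Byte at offset 6: 0xF2 = 11110010 → 4-byte char (#3). Advance 4.
Byte at offset 10: 0xF3 = 11110011 → 4-byte char (#4). Advance 4.
Byte at offset 14: 0xF4 = 11110100 → 4-byte char (#5). Advance 4.
Byte at offset 18: 0xF0 = 11110000 → 4-byte char (#6). Advance 4.
Byte at offset 22: 0xF1 = 11110001 → 4-byte char (#7). Advance 4.
Byte at offset 26: 0xF0 = 11110000 → 4-byte char (#8). Advance 4.
Byte at offset 30: 0xF1 = 11110001 → 4-byte char (#9). Advance 4.
Byte at offset 34: 0xE1 = 11100001 → 3-byte char (#10). Advance 3.
Reached end at offset 37 after 10 code points.

10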